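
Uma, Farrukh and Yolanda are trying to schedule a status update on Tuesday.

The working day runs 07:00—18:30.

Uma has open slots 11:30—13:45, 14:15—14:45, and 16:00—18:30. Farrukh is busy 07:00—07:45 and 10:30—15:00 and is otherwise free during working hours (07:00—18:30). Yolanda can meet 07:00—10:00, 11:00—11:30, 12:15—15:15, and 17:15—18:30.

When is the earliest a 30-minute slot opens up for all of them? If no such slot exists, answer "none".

17:15

Farrukh free within 07:00–18:30: 07:45–10:30, 15:00–18:30.
Uma ∩ Farrukh: 16:00–18:30.
Uma ∩ Farrukh ∩ Yolanda: 17:15–18:30.
Windows ≥ 30 min: 17:15–18:30.
Earliest such window starts at 17:15.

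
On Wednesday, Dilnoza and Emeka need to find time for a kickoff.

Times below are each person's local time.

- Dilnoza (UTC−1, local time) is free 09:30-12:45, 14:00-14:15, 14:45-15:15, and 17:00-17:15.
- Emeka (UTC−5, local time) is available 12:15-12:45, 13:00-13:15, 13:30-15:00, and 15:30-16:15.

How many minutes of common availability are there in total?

Dilnoza → UTC: 10:30–13:45, 15:00–15:15, 15:45–16:15, 18:00–18:15.
Emeka → UTC: 17:15–17:45, 18:00–18:15, 18:30–20:00, 20:30–21:15.
Dilnoza ∩ Emeka: 18:00–18:15.
Total common minutes: 15.

15 minutes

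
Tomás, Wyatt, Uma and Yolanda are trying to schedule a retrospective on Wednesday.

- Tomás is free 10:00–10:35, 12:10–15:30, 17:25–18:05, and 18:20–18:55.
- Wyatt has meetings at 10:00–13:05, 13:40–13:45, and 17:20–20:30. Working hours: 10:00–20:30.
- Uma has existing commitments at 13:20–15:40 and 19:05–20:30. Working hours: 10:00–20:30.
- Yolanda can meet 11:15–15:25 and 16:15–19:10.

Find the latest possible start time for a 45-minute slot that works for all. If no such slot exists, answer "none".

none

Wyatt free within 10:00–20:30: 13:05–13:40, 13:45–17:20.
Uma free within 10:00–20:30: 10:00–13:20, 15:40–19:05.
Tomás ∩ Wyatt: 13:05–13:40, 13:45–15:30.
Tomás ∩ Wyatt ∩ Uma: 13:05–13:20.
Tomás ∩ Wyatt ∩ Uma ∩ Yolanda: 13:05–13:20.
Windows ≥ 45 min: (none).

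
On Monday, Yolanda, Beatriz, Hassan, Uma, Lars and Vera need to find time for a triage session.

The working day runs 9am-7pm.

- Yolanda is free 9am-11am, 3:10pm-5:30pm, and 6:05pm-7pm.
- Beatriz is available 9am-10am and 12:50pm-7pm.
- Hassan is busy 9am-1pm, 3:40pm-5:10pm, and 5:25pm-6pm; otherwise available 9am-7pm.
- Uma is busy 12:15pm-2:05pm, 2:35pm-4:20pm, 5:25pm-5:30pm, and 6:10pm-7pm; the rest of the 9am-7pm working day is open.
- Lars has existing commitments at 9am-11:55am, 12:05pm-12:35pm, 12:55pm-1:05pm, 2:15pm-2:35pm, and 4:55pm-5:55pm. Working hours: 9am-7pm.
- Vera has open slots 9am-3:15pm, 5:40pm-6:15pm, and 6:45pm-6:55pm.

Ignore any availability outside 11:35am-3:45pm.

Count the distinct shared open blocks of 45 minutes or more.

Hassan free within 09:00–19:00: 13:00–15:40, 17:10–17:25, 18:00–19:00.
Uma free within 09:00–19:00: 09:00–12:15, 14:05–14:35, 16:20–17:25, 17:30–18:10.
Lars free within 09:00–19:00: 11:55–12:05, 12:35–12:55, 13:05–14:15, 14:35–16:55, 17:55–19:00.
Yolanda ∩ Beatriz: 09:00–10:00, 15:10–17:30, 18:05–19:00.
Yolanda ∩ Beatriz ∩ Hassan: 15:10–15:40, 17:10–17:25, 18:05–19:00.
Yolanda ∩ Beatriz ∩ Hassan ∩ Uma: 17:10–17:25, 18:05–18:10.
Yolanda ∩ Beatriz ∩ Hassan ∩ Uma ∩ Lars: 18:05–18:10.
Yolanda ∩ Beatriz ∩ Hassan ∩ Uma ∩ Lars ∩ Vera: 18:05–18:10.
Restricted to 11:35–15:45: (none).
Windows ≥ 45 min: (none).
That's 0 windows.

0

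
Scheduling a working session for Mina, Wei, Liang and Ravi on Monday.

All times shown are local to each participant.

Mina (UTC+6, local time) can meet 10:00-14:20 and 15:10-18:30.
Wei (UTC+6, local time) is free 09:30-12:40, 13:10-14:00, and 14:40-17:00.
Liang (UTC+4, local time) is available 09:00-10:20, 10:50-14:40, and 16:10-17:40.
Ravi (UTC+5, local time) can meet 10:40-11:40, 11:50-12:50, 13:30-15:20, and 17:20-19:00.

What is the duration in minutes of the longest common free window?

70 minutes

Mina → UTC: 04:00–08:20, 09:10–12:30.
Wei → UTC: 03:30–06:40, 07:10–08:00, 08:40–11:00.
Liang → UTC: 05:00–06:20, 06:50–10:40, 12:10–13:40.
Ravi → UTC: 05:40–06:40, 06:50–07:50, 08:30–10:20, 12:20–14:00.
Mina ∩ Wei: 04:00–06:40, 07:10–08:00, 09:10–11:00.
Mina ∩ Wei ∩ Liang: 05:00–06:20, 07:10–08:00, 09:10–10:40.
Mina ∩ Wei ∩ Liang ∩ Ravi: 05:40–06:20, 07:10–07:50, 09:10–10:20.
Common window lengths: 40, 40, 70 min; longest is 70.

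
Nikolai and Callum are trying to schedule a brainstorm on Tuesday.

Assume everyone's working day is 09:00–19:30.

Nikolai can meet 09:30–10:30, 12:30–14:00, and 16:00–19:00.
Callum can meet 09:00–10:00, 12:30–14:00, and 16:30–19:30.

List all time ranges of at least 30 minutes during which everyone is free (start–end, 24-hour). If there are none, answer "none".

09:30–10:00, 12:30–14:00, 16:30–19:00

Nikolai ∩ Callum: 09:30–10:00, 12:30–14:00, 16:30–19:00.
Windows ≥ 30 min: 09:30–10:00, 12:30–14:00, 16:30–19:00.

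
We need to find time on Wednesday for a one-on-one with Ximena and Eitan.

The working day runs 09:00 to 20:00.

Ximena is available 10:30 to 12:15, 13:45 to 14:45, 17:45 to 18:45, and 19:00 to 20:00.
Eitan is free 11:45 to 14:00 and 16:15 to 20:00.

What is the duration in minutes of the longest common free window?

60 minutes

Ximena ∩ Eitan: 11:45–12:15, 13:45–14:00, 17:45–18:45, 19:00–20:00.
Common window lengths: 30, 15, 60, 60 min; longest is 60.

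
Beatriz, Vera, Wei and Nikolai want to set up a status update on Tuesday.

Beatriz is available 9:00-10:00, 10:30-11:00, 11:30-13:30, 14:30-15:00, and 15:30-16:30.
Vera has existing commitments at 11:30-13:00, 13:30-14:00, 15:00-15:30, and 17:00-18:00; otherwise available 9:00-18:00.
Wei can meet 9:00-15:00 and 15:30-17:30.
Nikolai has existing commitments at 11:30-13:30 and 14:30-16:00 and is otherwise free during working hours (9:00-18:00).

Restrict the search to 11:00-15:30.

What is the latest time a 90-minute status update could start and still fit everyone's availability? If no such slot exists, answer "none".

Vera free within 09:00–18:00: 09:00–11:30, 13:00–13:30, 14:00–15:00, 15:30–17:00.
Nikolai free within 09:00–18:00: 09:00–11:30, 13:30–14:30, 16:00–18:00.
Beatriz ∩ Vera: 09:00–10:00, 10:30–11:00, 13:00–13:30, 14:30–15:00, 15:30–16:30.
Beatriz ∩ Vera ∩ Wei: 09:00–10:00, 10:30–11:00, 13:00–13:30, 14:30–15:00, 15:30–16:30.
Beatriz ∩ Vera ∩ Wei ∩ Nikolai: 09:00–10:00, 10:30–11:00, 16:00–16:30.
Restricted to 11:00–15:30: (none).
Windows ≥ 90 min: (none).

none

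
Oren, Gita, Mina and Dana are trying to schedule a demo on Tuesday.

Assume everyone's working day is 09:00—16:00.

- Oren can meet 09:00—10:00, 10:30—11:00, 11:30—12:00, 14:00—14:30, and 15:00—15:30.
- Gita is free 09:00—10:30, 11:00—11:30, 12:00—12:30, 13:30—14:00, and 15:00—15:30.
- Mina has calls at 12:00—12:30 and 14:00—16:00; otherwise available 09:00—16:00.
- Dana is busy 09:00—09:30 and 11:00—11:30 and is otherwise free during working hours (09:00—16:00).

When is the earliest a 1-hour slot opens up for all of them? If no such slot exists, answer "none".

none

Mina free within 09:00–16:00: 09:00–12:00, 12:30–14:00.
Dana free within 09:00–16:00: 09:30–11:00, 11:30–16:00.
Oren ∩ Gita: 09:00–10:00, 15:00–15:30.
Oren ∩ Gita ∩ Mina: 09:00–10:00.
Oren ∩ Gita ∩ Mina ∩ Dana: 09:30–10:00.
Windows ≥ 60 min: (none).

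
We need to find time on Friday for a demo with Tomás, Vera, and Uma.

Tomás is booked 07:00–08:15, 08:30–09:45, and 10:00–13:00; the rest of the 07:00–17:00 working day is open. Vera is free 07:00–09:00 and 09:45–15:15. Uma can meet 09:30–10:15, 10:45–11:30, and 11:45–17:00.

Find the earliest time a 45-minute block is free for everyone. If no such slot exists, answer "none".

13:00

Tomás free within 07:00–17:00: 08:15–08:30, 09:45–10:00, 13:00–17:00.
Tomás ∩ Vera: 08:15–08:30, 09:45–10:00, 13:00–15:15.
Tomás ∩ Vera ∩ Uma: 09:45–10:00, 13:00–15:15.
Windows ≥ 45 min: 13:00–15:15.
Earliest such window starts at 13:00.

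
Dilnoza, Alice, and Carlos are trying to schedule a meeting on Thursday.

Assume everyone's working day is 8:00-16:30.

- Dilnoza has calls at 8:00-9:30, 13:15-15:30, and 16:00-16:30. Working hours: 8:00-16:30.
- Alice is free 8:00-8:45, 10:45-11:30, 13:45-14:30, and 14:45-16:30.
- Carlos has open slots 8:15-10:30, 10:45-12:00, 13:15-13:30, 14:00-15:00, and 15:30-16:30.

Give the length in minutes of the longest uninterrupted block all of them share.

Dilnoza free within 08:00–16:30: 09:30–13:15, 15:30–16:00.
Dilnoza ∩ Alice: 10:45–11:30, 15:30–16:00.
Dilnoza ∩ Alice ∩ Carlos: 10:45–11:30, 15:30–16:00.
Common window lengths: 45, 30 min; longest is 45.

45 minutes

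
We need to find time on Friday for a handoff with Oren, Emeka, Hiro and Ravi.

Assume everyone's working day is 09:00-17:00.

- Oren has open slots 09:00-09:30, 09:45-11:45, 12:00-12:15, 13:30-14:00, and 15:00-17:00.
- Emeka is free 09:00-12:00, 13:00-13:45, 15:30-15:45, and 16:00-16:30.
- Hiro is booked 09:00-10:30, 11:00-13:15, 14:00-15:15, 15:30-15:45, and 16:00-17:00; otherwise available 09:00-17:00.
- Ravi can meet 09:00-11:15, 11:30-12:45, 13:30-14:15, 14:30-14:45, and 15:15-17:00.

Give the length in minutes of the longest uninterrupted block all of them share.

Hiro free within 09:00–17:00: 10:30–11:00, 13:15–14:00, 15:15–15:30, 15:45–16:00.
Oren ∩ Emeka: 09:00–09:30, 09:45–11:45, 13:30–13:45, 15:30–15:45, 16:00–16:30.
Oren ∩ Emeka ∩ Hiro: 10:30–11:00, 13:30–13:45.
Oren ∩ Emeka ∩ Hiro ∩ Ravi: 10:30–11:00, 13:30–13:45.
Common window lengths: 30, 15 min; longest is 30.

30 minutes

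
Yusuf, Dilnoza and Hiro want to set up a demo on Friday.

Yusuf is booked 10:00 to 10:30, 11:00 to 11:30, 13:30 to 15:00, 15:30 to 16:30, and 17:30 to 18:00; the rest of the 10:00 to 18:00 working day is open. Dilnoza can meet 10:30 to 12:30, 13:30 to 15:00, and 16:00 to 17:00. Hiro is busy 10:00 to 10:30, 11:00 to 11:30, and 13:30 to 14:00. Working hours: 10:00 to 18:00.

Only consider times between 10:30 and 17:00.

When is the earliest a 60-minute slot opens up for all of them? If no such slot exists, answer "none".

Yusuf free within 10:00–18:00: 10:30–11:00, 11:30–13:30, 15:00–15:30, 16:30–17:30.
Hiro free within 10:00–18:00: 10:30–11:00, 11:30–13:30, 14:00–18:00.
Yusuf ∩ Dilnoza: 10:30–11:00, 11:30–12:30, 16:30–17:00.
Yusuf ∩ Dilnoza ∩ Hiro: 10:30–11:00, 11:30–12:30, 16:30–17:00.
Restricted to 10:30–17:00: 10:30–11:00, 11:30–12:30, 16:30–17:00.
Windows ≥ 60 min: 11:30–12:30.
Earliest such window starts at 11:30.

11:30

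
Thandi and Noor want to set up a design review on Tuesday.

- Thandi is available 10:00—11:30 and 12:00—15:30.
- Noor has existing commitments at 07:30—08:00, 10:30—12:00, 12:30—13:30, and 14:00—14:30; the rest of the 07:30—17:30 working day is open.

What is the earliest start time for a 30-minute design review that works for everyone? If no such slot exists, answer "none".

10:00

Noor free within 07:30–17:30: 08:00–10:30, 12:00–12:30, 13:30–14:00, 14:30–17:30.
Thandi ∩ Noor: 10:00–10:30, 12:00–12:30, 13:30–14:00, 14:30–15:30.
Windows ≥ 30 min: 10:00–10:30, 12:00–12:30, 13:30–14:00, 14:30–15:30.
Earliest such window starts at 10:00.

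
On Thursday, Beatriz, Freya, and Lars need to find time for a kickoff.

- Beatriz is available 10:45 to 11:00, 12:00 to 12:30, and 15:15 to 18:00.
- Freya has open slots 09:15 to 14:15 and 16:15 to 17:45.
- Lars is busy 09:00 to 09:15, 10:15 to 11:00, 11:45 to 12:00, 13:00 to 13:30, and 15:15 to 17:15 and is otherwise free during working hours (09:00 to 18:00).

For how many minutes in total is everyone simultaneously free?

60 minutes

Lars free within 09:00–18:00: 09:15–10:15, 11:00–11:45, 12:00–13:00, 13:30–15:15, 17:15–18:00.
Beatriz ∩ Freya: 10:45–11:00, 12:00–12:30, 16:15–17:45.
Beatriz ∩ Freya ∩ Lars: 12:00–12:30, 17:15–17:45.
Total common minutes: 30 + 30 = 60.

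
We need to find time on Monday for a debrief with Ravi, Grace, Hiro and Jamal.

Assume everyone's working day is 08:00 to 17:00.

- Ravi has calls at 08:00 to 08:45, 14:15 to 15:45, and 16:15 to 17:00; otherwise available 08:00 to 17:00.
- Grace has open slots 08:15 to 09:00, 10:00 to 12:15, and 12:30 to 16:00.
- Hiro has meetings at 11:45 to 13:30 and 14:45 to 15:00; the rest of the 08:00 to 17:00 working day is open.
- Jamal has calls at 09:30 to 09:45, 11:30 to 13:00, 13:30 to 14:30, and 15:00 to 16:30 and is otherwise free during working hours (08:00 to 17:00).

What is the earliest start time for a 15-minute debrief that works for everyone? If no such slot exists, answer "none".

Ravi free within 08:00–17:00: 08:45–14:15, 15:45–16:15.
Hiro free within 08:00–17:00: 08:00–11:45, 13:30–14:45, 15:00–17:00.
Jamal free within 08:00–17:00: 08:00–09:30, 09:45–11:30, 13:00–13:30, 14:30–15:00, 16:30–17:00.
Ravi ∩ Grace: 08:45–09:00, 10:00–12:15, 12:30–14:15, 15:45–16:00.
Ravi ∩ Grace ∩ Hiro: 08:45–09:00, 10:00–11:45, 13:30–14:15, 15:45–16:00.
Ravi ∩ Grace ∩ Hiro ∩ Jamal: 08:45–09:00, 10:00–11:30.
Windows ≥ 15 min: 08:45–09:00, 10:00–11:30.
Earliest such window starts at 08:45.

08:45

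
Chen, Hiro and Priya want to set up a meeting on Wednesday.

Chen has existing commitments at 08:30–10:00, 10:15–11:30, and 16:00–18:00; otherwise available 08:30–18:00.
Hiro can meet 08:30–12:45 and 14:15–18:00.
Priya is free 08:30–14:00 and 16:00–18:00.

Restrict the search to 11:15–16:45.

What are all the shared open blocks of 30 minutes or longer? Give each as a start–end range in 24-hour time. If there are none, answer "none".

11:30–12:45

Chen free within 08:30–18:00: 10:00–10:15, 11:30–16:00.
Chen ∩ Hiro: 10:00–10:15, 11:30–12:45, 14:15–16:00.
Chen ∩ Hiro ∩ Priya: 10:00–10:15, 11:30–12:45.
Restricted to 11:15–16:45: 11:30–12:45.
Windows ≥ 30 min: 11:30–12:45.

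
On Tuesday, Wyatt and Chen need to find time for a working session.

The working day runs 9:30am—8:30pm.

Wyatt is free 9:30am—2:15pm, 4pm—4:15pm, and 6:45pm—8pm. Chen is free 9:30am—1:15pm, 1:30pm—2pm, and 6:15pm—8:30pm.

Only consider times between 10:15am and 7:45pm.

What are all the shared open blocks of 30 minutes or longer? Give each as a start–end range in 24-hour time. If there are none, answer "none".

10:15–13:15, 13:30–14:00, 18:45–19:45

Wyatt ∩ Chen: 09:30–13:15, 13:30–14:00, 18:45–20:00.
Restricted to 10:15–19:45: 10:15–13:15, 13:30–14:00, 18:45–19:45.
Windows ≥ 30 min: 10:15–13:15, 13:30–14:00, 18:45–19:45.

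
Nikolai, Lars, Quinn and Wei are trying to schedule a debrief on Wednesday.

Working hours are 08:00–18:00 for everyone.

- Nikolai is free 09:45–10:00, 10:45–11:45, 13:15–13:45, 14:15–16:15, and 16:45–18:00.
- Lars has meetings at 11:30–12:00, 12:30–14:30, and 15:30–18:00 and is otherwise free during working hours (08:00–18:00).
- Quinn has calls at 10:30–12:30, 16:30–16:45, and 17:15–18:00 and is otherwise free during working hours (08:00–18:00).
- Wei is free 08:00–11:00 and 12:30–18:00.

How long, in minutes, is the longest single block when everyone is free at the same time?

Lars free within 08:00–18:00: 08:00–11:30, 12:00–12:30, 14:30–15:30.
Quinn free within 08:00–18:00: 08:00–10:30, 12:30–16:30, 16:45–17:15.
Nikolai ∩ Lars: 09:45–10:00, 10:45–11:30, 14:30–15:30.
Nikolai ∩ Lars ∩ Quinn: 09:45–10:00, 14:30–15:30.
Nikolai ∩ Lars ∩ Quinn ∩ Wei: 09:45–10:00, 14:30–15:30.
Common window lengths: 15, 60 min; longest is 60.

60 minutes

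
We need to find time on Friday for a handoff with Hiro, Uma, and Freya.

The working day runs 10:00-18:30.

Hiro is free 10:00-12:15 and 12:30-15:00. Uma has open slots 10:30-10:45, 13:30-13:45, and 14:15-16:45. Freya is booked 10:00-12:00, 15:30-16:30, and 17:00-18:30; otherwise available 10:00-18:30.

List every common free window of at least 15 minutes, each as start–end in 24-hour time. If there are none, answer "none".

Freya free within 10:00–18:30: 12:00–15:30, 16:30–17:00.
Hiro ∩ Uma: 10:30–10:45, 13:30–13:45, 14:15–15:00.
Hiro ∩ Uma ∩ Freya: 13:30–13:45, 14:15–15:00.
Windows ≥ 15 min: 13:30–13:45, 14:15–15:00.

13:30–13:45, 14:15–15:00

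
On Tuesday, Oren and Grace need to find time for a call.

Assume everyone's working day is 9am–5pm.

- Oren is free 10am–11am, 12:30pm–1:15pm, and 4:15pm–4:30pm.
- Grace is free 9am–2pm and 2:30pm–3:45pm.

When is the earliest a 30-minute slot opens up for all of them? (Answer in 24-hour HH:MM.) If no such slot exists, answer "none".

10:00

Oren ∩ Grace: 10:00–11:00, 12:30–13:15.
Windows ≥ 30 min: 10:00–11:00, 12:30–13:15.
Earliest such window starts at 10:00.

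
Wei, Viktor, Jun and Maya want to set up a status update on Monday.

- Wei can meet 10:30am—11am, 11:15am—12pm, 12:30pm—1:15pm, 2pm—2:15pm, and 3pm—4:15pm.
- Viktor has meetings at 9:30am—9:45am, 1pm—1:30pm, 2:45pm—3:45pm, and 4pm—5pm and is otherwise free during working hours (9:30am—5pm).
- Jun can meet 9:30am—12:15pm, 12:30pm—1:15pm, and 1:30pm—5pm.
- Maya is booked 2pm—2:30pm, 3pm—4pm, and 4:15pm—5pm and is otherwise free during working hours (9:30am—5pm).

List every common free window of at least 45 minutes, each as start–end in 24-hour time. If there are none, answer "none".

Viktor free within 09:30–17:00: 09:45–13:00, 13:30–14:45, 15:45–16:00.
Maya free within 09:30–17:00: 09:30–14:00, 14:30–15:00, 16:00–16:15.
Wei ∩ Viktor: 10:30–11:00, 11:15–12:00, 12:30–13:00, 14:00–14:15, 15:45–16:00.
Wei ∩ Viktor ∩ Jun: 10:30–11:00, 11:15–12:00, 12:30–13:00, 14:00–14:15, 15:45–16:00.
Wei ∩ Viktor ∩ Jun ∩ Maya: 10:30–11:00, 11:15–12:00, 12:30–13:00.
Windows ≥ 45 min: 11:15–12:00.

11:15–12:00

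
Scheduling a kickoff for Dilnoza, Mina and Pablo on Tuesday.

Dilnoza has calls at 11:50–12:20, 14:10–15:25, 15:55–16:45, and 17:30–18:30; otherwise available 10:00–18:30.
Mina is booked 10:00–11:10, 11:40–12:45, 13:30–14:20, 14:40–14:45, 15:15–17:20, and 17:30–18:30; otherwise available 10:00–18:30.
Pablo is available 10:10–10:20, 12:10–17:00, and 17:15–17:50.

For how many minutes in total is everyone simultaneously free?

55 minutes

Dilnoza free within 10:00–18:30: 10:00–11:50, 12:20–14:10, 15:25–15:55, 16:45–17:30.
Mina free within 10:00–18:30: 11:10–11:40, 12:45–13:30, 14:20–14:40, 14:45–15:15, 17:20–17:30.
Dilnoza ∩ Mina: 11:10–11:40, 12:45–13:30, 17:20–17:30.
Dilnoza ∩ Mina ∩ Pablo: 12:45–13:30, 17:20–17:30.
Total common minutes: 45 + 10 = 55.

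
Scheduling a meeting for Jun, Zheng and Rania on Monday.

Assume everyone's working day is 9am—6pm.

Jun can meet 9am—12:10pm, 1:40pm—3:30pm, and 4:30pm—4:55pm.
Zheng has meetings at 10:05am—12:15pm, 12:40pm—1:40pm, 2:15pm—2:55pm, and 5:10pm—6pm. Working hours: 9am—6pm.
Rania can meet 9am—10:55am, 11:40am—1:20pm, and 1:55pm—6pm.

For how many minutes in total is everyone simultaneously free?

Zheng free within 09:00–18:00: 09:00–10:05, 12:15–12:40, 13:40–14:15, 14:55–17:10.
Jun ∩ Zheng: 09:00–10:05, 13:40–14:15, 14:55–15:30, 16:30–16:55.
Jun ∩ Zheng ∩ Rania: 09:00–10:05, 13:55–14:15, 14:55–15:30, 16:30–16:55.
Total common minutes: 65 + 20 + 35 + 25 = 145.

145 minutes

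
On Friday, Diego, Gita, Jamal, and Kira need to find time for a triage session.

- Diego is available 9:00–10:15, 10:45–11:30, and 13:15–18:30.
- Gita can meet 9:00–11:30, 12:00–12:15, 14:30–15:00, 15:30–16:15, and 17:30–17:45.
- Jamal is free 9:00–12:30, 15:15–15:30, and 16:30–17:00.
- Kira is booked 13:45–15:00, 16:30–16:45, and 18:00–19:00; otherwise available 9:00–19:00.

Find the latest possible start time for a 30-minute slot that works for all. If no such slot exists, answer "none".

Kira free within 09:00–19:00: 09:00–13:45, 15:00–16:30, 16:45–18:00.
Diego ∩ Gita: 09:00–10:15, 10:45–11:30, 14:30–15:00, 15:30–16:15, 17:30–17:45.
Diego ∩ Gita ∩ Jamal: 09:00–10:15, 10:45–11:30.
Diego ∩ Gita ∩ Jamal ∩ Kira: 09:00–10:15, 10:45–11:30.
Windows ≥ 30 min: 09:00–10:15, 10:45–11:30.
Latest start in the last window 10:45–11:30 is 11:30 − 30 min = 11:00.

11:00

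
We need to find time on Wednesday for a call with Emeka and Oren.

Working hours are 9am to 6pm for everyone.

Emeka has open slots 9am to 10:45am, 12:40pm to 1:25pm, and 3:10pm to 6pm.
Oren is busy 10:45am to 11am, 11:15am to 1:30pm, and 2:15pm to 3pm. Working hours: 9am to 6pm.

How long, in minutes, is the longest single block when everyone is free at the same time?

170 minutes

Oren free within 09:00–18:00: 09:00–10:45, 11:00–11:15, 13:30–14:15, 15:00–18:00.
Emeka ∩ Oren: 09:00–10:45, 15:10–18:00.
Common window lengths: 105, 170 min; longest is 170.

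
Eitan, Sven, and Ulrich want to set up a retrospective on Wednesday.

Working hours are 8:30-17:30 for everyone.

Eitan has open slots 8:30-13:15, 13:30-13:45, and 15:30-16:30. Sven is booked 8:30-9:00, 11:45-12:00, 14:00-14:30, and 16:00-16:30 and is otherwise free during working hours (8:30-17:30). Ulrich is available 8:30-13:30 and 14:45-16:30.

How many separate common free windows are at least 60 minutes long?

2

Sven free within 08:30–17:30: 09:00–11:45, 12:00–14:00, 14:30–16:00, 16:30–17:30.
Eitan ∩ Sven: 09:00–11:45, 12:00–13:15, 13:30–13:45, 15:30–16:00.
Eitan ∩ Sven ∩ Ulrich: 09:00–11:45, 12:00–13:15, 15:30–16:00.
Windows ≥ 60 min: 09:00–11:45, 12:00–13:15.
That's 2 windows.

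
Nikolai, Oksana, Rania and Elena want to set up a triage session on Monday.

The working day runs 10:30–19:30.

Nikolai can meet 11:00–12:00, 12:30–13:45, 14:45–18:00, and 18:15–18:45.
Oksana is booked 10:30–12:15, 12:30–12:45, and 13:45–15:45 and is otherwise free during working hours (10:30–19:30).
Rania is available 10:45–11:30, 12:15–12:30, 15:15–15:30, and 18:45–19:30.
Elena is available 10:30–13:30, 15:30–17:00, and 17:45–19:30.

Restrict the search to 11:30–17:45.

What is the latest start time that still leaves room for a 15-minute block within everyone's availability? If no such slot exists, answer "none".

none

Oksana free within 10:30–19:30: 12:15–12:30, 12:45–13:45, 15:45–19:30.
Nikolai ∩ Oksana: 12:45–13:45, 15:45–18:00, 18:15–18:45.
Nikolai ∩ Oksana ∩ Rania: (none).
Nikolai ∩ Oksana ∩ Rania ∩ Elena: (none).
Restricted to 11:30–17:45: (none).
Windows ≥ 15 min: (none).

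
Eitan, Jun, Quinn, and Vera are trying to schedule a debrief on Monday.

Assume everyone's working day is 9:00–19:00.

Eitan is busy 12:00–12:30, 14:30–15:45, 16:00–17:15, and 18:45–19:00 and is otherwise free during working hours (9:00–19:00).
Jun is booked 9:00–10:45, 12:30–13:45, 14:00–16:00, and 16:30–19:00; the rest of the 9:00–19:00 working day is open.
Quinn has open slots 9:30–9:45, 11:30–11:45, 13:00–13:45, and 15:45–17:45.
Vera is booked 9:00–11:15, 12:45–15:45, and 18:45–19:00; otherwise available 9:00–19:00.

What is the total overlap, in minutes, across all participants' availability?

Eitan free within 09:00–19:00: 09:00–12:00, 12:30–14:30, 15:45–16:00, 17:15–18:45.
Jun free within 09:00–19:00: 10:45–12:30, 13:45–14:00, 16:00–16:30.
Vera free within 09:00–19:00: 11:15–12:45, 15:45–18:45.
Eitan ∩ Jun: 10:45–12:00, 13:45–14:00.
Eitan ∩ Jun ∩ Quinn: 11:30–11:45.
Eitan ∩ Jun ∩ Quinn ∩ Vera: 11:30–11:45.
Total common minutes: 15.

15 minutes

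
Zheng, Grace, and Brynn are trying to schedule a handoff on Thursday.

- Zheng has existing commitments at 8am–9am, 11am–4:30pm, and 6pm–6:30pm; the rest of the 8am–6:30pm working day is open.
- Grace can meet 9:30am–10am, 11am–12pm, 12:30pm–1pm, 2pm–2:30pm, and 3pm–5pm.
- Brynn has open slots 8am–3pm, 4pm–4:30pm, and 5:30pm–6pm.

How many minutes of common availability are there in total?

30 minutes

Zheng free within 08:00–18:30: 09:00–11:00, 16:30–18:00.
Zheng ∩ Grace: 09:30–10:00, 16:30–17:00.
Zheng ∩ Grace ∩ Brynn: 09:30–10:00.
Total common minutes: 30.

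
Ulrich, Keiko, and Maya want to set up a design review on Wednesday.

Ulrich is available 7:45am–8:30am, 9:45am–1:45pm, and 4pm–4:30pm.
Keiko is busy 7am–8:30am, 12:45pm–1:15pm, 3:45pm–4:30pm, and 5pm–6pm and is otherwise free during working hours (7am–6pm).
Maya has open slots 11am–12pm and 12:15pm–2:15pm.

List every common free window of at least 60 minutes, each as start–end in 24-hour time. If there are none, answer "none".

11:00–12:00

Keiko free within 07:00–18:00: 08:30–12:45, 13:15–15:45, 16:30–17:00.
Ulrich ∩ Keiko: 09:45–12:45, 13:15–13:45.
Ulrich ∩ Keiko ∩ Maya: 11:00–12:00, 12:15–12:45, 13:15–13:45.
Windows ≥ 60 min: 11:00–12:00.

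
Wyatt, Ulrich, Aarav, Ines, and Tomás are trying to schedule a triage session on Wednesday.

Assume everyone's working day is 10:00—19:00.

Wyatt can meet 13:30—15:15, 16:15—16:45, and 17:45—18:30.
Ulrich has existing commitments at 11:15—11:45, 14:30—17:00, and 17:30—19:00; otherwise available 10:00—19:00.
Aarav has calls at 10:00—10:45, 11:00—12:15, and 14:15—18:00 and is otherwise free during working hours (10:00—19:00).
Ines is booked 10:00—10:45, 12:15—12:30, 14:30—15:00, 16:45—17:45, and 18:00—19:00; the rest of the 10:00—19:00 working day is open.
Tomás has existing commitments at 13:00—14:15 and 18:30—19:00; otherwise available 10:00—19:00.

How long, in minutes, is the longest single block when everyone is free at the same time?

Ulrich free within 10:00–19:00: 10:00–11:15, 11:45–14:30, 17:00–17:30.
Aarav free within 10:00–19:00: 10:45–11:00, 12:15–14:15, 18:00–19:00.
Ines free within 10:00–19:00: 10:45–12:15, 12:30–14:30, 15:00–16:45, 17:45–18:00.
Tomás free within 10:00–19:00: 10:00–13:00, 14:15–18:30.
Wyatt ∩ Ulrich: 13:30–14:30.
Wyatt ∩ Ulrich ∩ Aarav: 13:30–14:15.
Wyatt ∩ Ulrich ∩ Aarav ∩ Ines: 13:30–14:15.
Wyatt ∩ Ulrich ∩ Aarav ∩ Ines ∩ Tomás: (none).
No common window.

0 minutes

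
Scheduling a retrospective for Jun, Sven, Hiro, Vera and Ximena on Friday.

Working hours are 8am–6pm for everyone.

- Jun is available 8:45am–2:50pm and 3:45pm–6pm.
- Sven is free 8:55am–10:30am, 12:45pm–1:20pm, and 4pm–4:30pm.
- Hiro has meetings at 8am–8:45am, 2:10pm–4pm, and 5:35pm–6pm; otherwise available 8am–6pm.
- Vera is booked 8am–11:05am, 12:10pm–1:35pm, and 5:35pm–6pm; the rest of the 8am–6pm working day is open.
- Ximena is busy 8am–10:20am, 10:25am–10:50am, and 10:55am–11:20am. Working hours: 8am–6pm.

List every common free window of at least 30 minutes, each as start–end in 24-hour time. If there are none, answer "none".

16:00–16:30

Hiro free within 08:00–18:00: 08:45–14:10, 16:00–17:35.
Vera free within 08:00–18:00: 11:05–12:10, 13:35–17:35.
Ximena free within 08:00–18:00: 10:20–10:25, 10:50–10:55, 11:20–18:00.
Jun ∩ Sven: 08:55–10:30, 12:45–13:20, 16:00–16:30.
Jun ∩ Sven ∩ Hiro: 08:55–10:30, 12:45–13:20, 16:00–16:30.
Jun ∩ Sven ∩ Hiro ∩ Vera: 16:00–16:30.
Jun ∩ Sven ∩ Hiro ∩ Vera ∩ Ximena: 16:00–16:30.
Windows ≥ 30 min: 16:00–16:30.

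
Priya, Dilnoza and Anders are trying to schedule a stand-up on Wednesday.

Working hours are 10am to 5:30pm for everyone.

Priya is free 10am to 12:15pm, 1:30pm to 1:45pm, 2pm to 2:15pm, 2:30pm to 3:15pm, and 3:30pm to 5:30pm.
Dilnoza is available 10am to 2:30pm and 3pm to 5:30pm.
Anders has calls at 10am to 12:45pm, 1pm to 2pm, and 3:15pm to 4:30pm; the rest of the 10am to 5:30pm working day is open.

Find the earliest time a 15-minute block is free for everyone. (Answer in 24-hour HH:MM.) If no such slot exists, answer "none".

Anders free within 10:00–17:30: 12:45–13:00, 14:00–15:15, 16:30–17:30.
Priya ∩ Dilnoza: 10:00–12:15, 13:30–13:45, 14:00–14:15, 15:00–15:15, 15:30–17:30.
Priya ∩ Dilnoza ∩ Anders: 14:00–14:15, 15:00–15:15, 16:30–17:30.
Windows ≥ 15 min: 14:00–14:15, 15:00–15:15, 16:30–17:30.
Earliest such window starts at 14:00.

14:00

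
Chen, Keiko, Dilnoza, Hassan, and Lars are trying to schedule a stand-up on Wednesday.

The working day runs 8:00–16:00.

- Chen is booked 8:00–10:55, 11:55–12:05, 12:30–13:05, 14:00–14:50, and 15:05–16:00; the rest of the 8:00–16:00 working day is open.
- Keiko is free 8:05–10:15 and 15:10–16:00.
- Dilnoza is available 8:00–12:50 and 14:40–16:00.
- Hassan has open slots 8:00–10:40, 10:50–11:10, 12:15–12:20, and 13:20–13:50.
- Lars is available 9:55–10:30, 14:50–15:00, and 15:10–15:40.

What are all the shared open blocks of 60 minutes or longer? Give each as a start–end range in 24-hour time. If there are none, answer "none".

none

Chen free within 08:00–16:00: 10:55–11:55, 12:05–12:30, 13:05–14:00, 14:50–15:05.
Chen ∩ Keiko: (none).
Chen ∩ Keiko ∩ Dilnoza: (none).
Chen ∩ Keiko ∩ Dilnoza ∩ Hassan: (none).
Chen ∩ Keiko ∩ Dilnoza ∩ Hassan ∩ Lars: (none).
Windows ≥ 60 min: (none).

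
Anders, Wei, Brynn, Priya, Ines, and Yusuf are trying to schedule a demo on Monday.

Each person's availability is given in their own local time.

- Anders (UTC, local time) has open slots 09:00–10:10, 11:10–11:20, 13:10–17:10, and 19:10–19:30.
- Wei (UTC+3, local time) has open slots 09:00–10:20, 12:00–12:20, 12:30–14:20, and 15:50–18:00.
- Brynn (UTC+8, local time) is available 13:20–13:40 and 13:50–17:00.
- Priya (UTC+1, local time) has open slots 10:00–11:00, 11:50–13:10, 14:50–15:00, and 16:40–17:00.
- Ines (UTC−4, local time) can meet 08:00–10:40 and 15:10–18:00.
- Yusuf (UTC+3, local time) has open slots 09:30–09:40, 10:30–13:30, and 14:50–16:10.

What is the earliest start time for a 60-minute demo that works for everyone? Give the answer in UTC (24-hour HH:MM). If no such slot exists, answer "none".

Anders → UTC: 09:00–10:10, 11:10–11:20, 13:10–17:10, 19:10–19:30.
Wei → UTC: 06:00–07:20, 09:00–09:20, 09:30–11:20, 12:50–15:00.
Brynn → UTC: 05:20–05:40, 05:50–09:00.
Priya → UTC: 09:00–10:00, 10:50–12:10, 13:50–14:00, 15:40–16:00.
Ines → UTC: 12:00–14:40, 19:10–22:00.
Yusuf → UTC: 06:30–06:40, 07:30–10:30, 11:50–13:10.
Anders ∩ Wei: 09:00–09:20, 09:30–10:10, 11:10–11:20, 13:10–15:00.
Anders ∩ Wei ∩ Brynn: (none).
Anders ∩ Wei ∩ Brynn ∩ Priya: (none).
Anders ∩ Wei ∩ Brynn ∩ Priya ∩ Ines: (none).
Anders ∩ Wei ∩ Brynn ∩ Priya ∩ Ines ∩ Yusuf: (none).
Windows ≥ 60 min: (none).

none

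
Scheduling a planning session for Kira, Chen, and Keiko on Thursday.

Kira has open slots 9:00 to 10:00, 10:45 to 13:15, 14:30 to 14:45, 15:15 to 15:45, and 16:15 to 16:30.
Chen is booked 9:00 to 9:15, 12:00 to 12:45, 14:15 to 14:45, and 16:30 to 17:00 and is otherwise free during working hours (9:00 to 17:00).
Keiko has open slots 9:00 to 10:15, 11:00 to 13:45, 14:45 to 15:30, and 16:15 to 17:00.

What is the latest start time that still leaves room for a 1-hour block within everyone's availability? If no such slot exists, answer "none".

Chen free within 09:00–17:00: 09:15–12:00, 12:45–14:15, 14:45–16:30.
Kira ∩ Chen: 09:15–10:00, 10:45–12:00, 12:45–13:15, 15:15–15:45, 16:15–16:30.
Kira ∩ Chen ∩ Keiko: 09:15–10:00, 11:00–12:00, 12:45–13:15, 15:15–15:30, 16:15–16:30.
Windows ≥ 60 min: 11:00–12:00.
Latest start in the last window 11:00–12:00 is 12:00 − 60 min = 11:00.

11:00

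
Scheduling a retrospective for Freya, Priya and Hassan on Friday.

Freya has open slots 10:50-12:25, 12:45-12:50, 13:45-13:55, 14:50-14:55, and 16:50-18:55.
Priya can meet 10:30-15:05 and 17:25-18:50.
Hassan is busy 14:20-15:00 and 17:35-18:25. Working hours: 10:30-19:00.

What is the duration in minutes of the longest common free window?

Hassan free within 10:30–19:00: 10:30–14:20, 15:00–17:35, 18:25–19:00.
Freya ∩ Priya: 10:50–12:25, 12:45–12:50, 13:45–13:55, 14:50–14:55, 17:25–18:50.
Freya ∩ Priya ∩ Hassan: 10:50–12:25, 12:45–12:50, 13:45–13:55, 17:25–17:35, 18:25–18:50.
Common window lengths: 95, 5, 10, 10, 25 min; longest is 95.

95 minutes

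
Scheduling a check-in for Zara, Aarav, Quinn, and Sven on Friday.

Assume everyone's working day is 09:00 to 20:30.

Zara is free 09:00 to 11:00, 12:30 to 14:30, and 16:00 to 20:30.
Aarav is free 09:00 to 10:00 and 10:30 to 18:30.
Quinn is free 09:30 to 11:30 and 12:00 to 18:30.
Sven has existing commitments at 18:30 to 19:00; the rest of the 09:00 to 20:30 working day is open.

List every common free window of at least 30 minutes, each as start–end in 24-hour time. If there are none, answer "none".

Sven free within 09:00–20:30: 09:00–18:30, 19:00–20:30.
Zara ∩ Aarav: 09:00–10:00, 10:30–11:00, 12:30–14:30, 16:00–18:30.
Zara ∩ Aarav ∩ Quinn: 09:30–10:00, 10:30–11:00, 12:30–14:30, 16:00–18:30.
Zara ∩ Aarav ∩ Quinn ∩ Sven: 09:30–10:00, 10:30–11:00, 12:30–14:30, 16:00–18:30.
Windows ≥ 30 min: 09:30–10:00, 10:30–11:00, 12:30–14:30, 16:00–18:30.

09:30–10:00, 10:30–11:00, 12:30–14:30, 16:00–18:30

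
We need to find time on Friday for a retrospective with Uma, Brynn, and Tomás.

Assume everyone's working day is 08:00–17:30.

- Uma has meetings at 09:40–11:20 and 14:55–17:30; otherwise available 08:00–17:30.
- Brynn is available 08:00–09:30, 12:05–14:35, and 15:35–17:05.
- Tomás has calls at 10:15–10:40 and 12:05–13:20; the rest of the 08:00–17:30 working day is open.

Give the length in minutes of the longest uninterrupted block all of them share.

Uma free within 08:00–17:30: 08:00–09:40, 11:20–14:55.
Tomás free within 08:00–17:30: 08:00–10:15, 10:40–12:05, 13:20–17:30.
Uma ∩ Brynn: 08:00–09:30, 12:05–14:35.
Uma ∩ Brynn ∩ Tomás: 08:00–09:30, 13:20–14:35.
Common window lengths: 90, 75 min; longest is 90.

90 minutes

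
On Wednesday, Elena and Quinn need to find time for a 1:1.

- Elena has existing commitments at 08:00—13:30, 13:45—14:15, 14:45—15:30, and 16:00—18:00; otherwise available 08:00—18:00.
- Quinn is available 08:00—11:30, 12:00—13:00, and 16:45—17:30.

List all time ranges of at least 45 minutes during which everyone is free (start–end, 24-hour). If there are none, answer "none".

Elena free within 08:00–18:00: 13:30–13:45, 14:15–14:45, 15:30–16:00.
Elena ∩ Quinn: (none).
Windows ≥ 45 min: (none).

none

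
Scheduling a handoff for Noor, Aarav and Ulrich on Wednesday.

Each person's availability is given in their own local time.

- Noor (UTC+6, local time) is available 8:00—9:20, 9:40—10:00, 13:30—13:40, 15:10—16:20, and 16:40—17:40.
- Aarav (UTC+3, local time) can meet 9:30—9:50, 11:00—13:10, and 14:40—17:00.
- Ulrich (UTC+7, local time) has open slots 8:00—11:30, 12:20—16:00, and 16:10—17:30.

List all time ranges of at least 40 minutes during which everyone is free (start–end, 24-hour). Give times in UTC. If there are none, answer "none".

Noor → UTC: 02:00–03:20, 03:40–04:00, 07:30–07:40, 09:10–10:20, 10:40–11:40.
Aarav → UTC: 06:30–06:50, 08:00–10:10, 11:40–14:00.
Ulrich → UTC: 01:00–04:30, 05:20–09:00, 09:10–10:30.
Noor ∩ Aarav: 09:10–10:10.
Noor ∩ Aarav ∩ Ulrich: 09:10–10:10.
Windows ≥ 40 min: 09:10–10:10.

09:10–10:10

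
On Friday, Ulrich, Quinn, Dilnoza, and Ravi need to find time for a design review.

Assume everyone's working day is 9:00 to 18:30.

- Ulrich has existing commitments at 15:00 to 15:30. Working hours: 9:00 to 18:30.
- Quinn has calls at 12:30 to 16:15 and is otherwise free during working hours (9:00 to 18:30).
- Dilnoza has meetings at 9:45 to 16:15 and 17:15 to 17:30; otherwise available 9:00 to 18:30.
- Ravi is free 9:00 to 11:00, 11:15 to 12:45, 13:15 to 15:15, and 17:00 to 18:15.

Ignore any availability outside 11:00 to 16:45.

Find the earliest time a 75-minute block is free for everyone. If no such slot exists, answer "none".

none

Ulrich free within 09:00–18:30: 09:00–15:00, 15:30–18:30.
Quinn free within 09:00–18:30: 09:00–12:30, 16:15–18:30.
Dilnoza free within 09:00–18:30: 09:00–09:45, 16:15–17:15, 17:30–18:30.
Ulrich ∩ Quinn: 09:00–12:30, 16:15–18:30.
Ulrich ∩ Quinn ∩ Dilnoza: 09:00–09:45, 16:15–17:15, 17:30–18:30.
Ulrich ∩ Quinn ∩ Dilnoza ∩ Ravi: 09:00–09:45, 17:00–17:15, 17:30–18:15.
Restricted to 11:00–16:45: (none).
Windows ≥ 75 min: (none).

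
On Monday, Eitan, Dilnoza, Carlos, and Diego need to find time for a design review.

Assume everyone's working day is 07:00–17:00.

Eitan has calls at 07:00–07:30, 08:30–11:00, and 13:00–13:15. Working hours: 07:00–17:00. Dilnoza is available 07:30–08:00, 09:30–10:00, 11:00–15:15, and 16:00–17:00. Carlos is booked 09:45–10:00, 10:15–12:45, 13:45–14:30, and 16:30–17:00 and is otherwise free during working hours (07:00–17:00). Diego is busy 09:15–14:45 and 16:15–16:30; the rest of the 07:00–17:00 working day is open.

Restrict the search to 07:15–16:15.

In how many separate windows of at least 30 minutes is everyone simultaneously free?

Eitan free within 07:00–17:00: 07:30–08:30, 11:00–13:00, 13:15–17:00.
Carlos free within 07:00–17:00: 07:00–09:45, 10:00–10:15, 12:45–13:45, 14:30–16:30.
Diego free within 07:00–17:00: 07:00–09:15, 14:45–16:15, 16:30–17:00.
Eitan ∩ Dilnoza: 07:30–08:00, 11:00–13:00, 13:15–15:15, 16:00–17:00.
Eitan ∩ Dilnoza ∩ Carlos: 07:30–08:00, 12:45–13:00, 13:15–13:45, 14:30–15:15, 16:00–16:30.
Eitan ∩ Dilnoza ∩ Carlos ∩ Diego: 07:30–08:00, 14:45–15:15, 16:00–16:15.
Restricted to 07:15–16:15: 07:30–08:00, 14:45–15:15, 16:00–16:15.
Windows ≥ 30 min: 07:30–08:00, 14:45–15:15.
That's 2 windows.

2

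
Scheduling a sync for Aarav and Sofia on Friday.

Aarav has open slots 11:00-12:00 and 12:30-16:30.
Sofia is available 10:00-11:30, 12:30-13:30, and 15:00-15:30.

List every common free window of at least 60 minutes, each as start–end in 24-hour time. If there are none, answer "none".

Aarav ∩ Sofia: 11:00–11:30, 12:30–13:30, 15:00–15:30.
Windows ≥ 60 min: 12:30–13:30.

12:30–13:30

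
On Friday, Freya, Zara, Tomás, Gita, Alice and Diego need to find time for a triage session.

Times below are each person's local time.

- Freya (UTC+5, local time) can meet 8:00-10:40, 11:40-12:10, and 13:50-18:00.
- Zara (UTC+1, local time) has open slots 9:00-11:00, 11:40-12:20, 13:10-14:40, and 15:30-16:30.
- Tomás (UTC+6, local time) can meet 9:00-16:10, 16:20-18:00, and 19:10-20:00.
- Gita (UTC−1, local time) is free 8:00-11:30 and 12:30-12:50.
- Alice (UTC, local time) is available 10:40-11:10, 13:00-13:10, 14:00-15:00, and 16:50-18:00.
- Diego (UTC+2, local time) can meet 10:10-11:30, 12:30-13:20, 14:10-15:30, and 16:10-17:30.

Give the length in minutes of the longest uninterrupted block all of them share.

Freya → UTC: 03:00–05:40, 06:40–07:10, 08:50–13:00.
Zara → UTC: 08:00–10:00, 10:40–11:20, 12:10–13:40, 14:30–15:30.
Tomás → UTC: 03:00–10:10, 10:20–12:00, 13:10–14:00.
Gita → UTC: 09:00–12:30, 13:30–13:50.
Alice → UTC: 10:40–11:10, 13:00–13:10, 14:00–15:00, 16:50–18:00.
Diego → UTC: 08:10–09:30, 10:30–11:20, 12:10–13:30, 14:10–15:30.
Freya ∩ Zara: 08:50–10:00, 10:40–11:20, 12:10–13:00.
Freya ∩ Zara ∩ Tomás: 08:50–10:00, 10:40–11:20.
Freya ∩ Zara ∩ Tomás ∩ Gita: 09:00–10:00, 10:40–11:20.
Freya ∩ Zara ∩ Tomás ∩ Gita ∩ Alice: 10:40–11:10.
Freya ∩ Zara ∩ Tomás ∩ Gita ∩ Alice ∩ Diego: 10:40–11:10.
Single common window of 30 minutes.

30 minutes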